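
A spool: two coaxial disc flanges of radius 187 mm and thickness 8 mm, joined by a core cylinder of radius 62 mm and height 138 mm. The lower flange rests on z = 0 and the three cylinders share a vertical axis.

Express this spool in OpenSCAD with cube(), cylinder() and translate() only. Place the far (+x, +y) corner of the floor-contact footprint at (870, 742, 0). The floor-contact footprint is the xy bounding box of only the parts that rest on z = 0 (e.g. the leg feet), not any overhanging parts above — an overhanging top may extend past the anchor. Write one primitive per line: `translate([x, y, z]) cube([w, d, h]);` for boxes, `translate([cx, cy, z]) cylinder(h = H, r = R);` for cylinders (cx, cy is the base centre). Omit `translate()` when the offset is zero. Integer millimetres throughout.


translate([683, 555, 0]) cylinder(h = 8, r = 187);
translate([683, 555, 8]) cylinder(h = 138, r = 62);
translate([683, 555, 146]) cylinder(h = 8, r = 187);


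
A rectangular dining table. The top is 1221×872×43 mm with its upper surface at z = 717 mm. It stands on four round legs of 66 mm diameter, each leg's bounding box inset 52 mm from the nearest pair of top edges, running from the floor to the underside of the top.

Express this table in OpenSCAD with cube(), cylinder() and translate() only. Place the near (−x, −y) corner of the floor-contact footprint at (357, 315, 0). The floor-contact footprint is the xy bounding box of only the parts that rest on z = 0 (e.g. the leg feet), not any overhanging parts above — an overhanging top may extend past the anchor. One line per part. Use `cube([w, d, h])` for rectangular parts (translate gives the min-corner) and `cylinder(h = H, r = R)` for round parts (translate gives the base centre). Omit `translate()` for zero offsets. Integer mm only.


translate([305, 263, 674]) cube([1221, 872, 43]);
translate([390, 348, 0]) cylinder(h = 674, r = 33);
translate([1441, 348, 0]) cylinder(h = 674, r = 33);
translate([390, 1050, 0]) cylinder(h = 674, r = 33);
translate([1441, 1050, 0]) cylinder(h = 674, r = 33);


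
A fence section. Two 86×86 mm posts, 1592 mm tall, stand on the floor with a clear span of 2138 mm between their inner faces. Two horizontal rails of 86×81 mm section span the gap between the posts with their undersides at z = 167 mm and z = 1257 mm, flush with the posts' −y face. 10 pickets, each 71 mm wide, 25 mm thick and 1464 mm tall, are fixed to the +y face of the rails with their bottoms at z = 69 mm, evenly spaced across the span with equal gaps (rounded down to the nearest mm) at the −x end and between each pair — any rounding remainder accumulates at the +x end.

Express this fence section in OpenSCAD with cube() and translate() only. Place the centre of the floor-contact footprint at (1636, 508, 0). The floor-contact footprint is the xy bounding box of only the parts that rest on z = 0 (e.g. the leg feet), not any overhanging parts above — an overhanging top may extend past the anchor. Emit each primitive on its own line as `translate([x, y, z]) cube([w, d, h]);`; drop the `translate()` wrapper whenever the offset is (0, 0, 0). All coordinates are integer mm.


translate([481, 465, 0]) cube([86, 86, 1592]);
translate([2705, 465, 0]) cube([86, 86, 1592]);
translate([567, 465, 167]) cube([2138, 86, 81]);
translate([567, 465, 1257]) cube([2138, 86, 81]);
translate([696, 551, 69]) cube([71, 25, 1464]);
translate([896, 551, 69]) cube([71, 25, 1464]);
translate([1096, 551, 69]) cube([71, 25, 1464]);
translate([1296, 551, 69]) cube([71, 25, 1464]);
translate([1496, 551, 69]) cube([71, 25, 1464]);
translate([1696, 551, 69]) cube([71, 25, 1464]);
translate([1896, 551, 69]) cube([71, 25, 1464]);
translate([2096, 551, 69]) cube([71, 25, 1464]);
translate([2296, 551, 69]) cube([71, 25, 1464]);
translate([2496, 551, 69]) cube([71, 25, 1464]);


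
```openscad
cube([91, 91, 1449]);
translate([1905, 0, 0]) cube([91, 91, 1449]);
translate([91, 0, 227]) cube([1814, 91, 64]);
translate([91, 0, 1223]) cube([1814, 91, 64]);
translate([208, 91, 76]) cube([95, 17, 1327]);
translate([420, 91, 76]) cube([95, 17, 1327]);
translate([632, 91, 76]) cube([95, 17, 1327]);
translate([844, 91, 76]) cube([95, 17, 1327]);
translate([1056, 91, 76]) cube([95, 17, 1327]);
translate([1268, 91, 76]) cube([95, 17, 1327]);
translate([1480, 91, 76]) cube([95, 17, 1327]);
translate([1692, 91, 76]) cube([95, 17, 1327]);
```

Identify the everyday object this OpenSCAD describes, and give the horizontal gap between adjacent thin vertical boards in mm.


A fence section. The picket gap is 117 mm.

Two posts, two rails, 8 pickets — a fence section. Span 1814 mm holds 8 pickets of 95 mm with 9 equal gaps: ⌊(1814 − 8·95) / 9⌋ = 117 mm.


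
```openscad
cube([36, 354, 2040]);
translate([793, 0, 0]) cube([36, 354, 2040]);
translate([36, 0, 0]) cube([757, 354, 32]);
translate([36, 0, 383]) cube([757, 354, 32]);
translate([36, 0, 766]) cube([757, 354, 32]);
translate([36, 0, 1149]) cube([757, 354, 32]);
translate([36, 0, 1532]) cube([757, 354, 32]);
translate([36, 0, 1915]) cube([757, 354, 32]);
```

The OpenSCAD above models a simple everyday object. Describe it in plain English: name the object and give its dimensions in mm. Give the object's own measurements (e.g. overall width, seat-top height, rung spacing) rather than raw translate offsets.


An open bookshelf. Two side panels, each 36 mm thick, 354 mm deep and 2040 mm tall, stand 829 mm apart (outside-to-outside). Between them sit 6 shelves, each 32 mm thick and 354 mm deep, spanning the full gap between the sides. The bottom shelf rests on the floor (its underside at z = 0) and the clear gap between one shelf's top and the next shelf's underside is 351 mm.


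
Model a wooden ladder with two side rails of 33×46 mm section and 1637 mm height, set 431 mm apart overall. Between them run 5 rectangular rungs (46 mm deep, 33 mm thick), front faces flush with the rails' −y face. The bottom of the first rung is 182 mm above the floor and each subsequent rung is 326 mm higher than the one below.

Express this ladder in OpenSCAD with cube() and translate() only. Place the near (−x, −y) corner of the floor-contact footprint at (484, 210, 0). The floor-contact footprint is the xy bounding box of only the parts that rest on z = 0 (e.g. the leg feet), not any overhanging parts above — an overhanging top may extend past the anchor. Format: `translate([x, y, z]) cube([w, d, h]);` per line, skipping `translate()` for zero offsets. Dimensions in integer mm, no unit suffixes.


translate([484, 210, 0]) cube([33, 46, 1637]);
translate([882, 210, 0]) cube([33, 46, 1637]);
translate([517, 210, 182]) cube([365, 46, 33]);
translate([517, 210, 508]) cube([365, 46, 33]);
translate([517, 210, 834]) cube([365, 46, 33]);
translate([517, 210, 1160]) cube([365, 46, 33]);
translate([517, 210, 1486]) cube([365, 46, 33]);


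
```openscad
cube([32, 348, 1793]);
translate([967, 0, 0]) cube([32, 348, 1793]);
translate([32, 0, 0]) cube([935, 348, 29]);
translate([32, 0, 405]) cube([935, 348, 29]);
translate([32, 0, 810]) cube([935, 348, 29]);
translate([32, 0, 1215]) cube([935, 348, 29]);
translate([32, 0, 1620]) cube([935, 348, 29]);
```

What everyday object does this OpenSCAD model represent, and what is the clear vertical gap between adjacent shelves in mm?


A bookshelf. The clear shelf gap is 376 mm.

Two tall side panels with 5 horizontal boards between them — a bookshelf. The first two shelf undersides are at z = 0 and z = 405; with shelf thickness 29, the clear gap is 405 − 0 − 29 = 376 mm.


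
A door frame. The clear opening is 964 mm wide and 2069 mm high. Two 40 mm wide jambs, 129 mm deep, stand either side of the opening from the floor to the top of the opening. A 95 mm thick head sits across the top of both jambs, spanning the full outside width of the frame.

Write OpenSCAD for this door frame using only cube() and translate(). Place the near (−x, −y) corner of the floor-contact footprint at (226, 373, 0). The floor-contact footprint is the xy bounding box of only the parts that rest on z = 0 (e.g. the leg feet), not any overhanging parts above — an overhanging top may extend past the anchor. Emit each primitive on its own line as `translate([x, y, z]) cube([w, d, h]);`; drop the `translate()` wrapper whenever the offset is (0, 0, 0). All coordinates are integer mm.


translate([226, 373, 0]) cube([40, 129, 2069]);
translate([1230, 373, 0]) cube([40, 129, 2069]);
translate([226, 373, 2069]) cube([1044, 129, 95]);


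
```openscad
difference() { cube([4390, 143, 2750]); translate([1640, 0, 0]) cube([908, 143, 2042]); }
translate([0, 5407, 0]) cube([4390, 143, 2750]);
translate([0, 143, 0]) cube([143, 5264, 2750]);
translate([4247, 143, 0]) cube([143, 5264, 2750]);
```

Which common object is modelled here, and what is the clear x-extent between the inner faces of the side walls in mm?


A single room. The interior width is 4104 mm.

Four walls enclosing a rectangle with a door in the front wall — a room. Outside width 4390 minus two 143 mm walls gives 4104 mm.


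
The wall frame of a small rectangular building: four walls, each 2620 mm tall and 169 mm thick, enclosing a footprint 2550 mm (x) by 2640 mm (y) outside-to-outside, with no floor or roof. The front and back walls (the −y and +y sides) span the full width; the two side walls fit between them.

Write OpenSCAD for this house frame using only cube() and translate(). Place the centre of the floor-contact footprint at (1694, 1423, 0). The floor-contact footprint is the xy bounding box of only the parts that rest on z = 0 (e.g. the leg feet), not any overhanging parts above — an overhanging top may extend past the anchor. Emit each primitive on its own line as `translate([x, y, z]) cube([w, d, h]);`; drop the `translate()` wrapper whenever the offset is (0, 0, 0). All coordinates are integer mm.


translate([419, 103, 0]) cube([2550, 169, 2620]);
translate([419, 2574, 0]) cube([2550, 169, 2620]);
translate([419, 272, 0]) cube([169, 2302, 2620]);
translate([2800, 272, 0]) cube([169, 2302, 2620]);


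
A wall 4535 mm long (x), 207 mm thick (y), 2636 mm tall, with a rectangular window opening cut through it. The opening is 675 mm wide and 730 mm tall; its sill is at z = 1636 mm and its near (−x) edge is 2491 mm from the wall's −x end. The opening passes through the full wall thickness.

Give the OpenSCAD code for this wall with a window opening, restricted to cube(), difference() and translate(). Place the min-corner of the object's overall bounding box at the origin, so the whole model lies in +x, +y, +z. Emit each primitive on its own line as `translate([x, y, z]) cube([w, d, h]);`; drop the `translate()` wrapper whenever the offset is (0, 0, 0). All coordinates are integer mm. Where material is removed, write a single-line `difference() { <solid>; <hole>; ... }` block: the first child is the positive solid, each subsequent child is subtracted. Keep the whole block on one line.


difference() { cube([4535, 207, 2636]); translate([2491, 0, 1636]) cube([675, 207, 730]); }


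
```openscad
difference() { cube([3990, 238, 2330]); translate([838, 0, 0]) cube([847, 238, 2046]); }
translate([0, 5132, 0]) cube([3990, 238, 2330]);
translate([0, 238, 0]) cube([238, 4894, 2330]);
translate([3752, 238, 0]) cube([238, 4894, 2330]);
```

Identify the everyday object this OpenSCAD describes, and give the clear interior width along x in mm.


A single room. The interior width is 3514 mm.

Four walls enclosing a rectangle with a door in the front wall — a room. Outside width 3990 minus two 238 mm walls gives 3514 mm.


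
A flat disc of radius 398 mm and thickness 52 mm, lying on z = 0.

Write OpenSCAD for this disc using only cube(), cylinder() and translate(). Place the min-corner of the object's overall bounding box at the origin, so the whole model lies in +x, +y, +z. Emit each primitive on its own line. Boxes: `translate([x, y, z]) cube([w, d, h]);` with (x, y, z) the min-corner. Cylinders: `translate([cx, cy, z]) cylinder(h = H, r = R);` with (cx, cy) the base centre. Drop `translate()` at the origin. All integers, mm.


translate([398, 398, 0]) cylinder(h = 52, r = 398);


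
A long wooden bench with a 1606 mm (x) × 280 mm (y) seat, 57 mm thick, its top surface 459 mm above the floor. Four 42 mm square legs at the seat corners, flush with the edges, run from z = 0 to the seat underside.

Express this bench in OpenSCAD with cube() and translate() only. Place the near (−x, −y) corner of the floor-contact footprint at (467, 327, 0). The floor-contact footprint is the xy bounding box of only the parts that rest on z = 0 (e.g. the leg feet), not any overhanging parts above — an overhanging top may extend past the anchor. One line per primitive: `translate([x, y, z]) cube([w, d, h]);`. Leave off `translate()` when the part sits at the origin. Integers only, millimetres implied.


translate([467, 327, 402]) cube([1606, 280, 57]);
translate([467, 327, 0]) cube([42, 42, 402]);
translate([467, 565, 0]) cube([42, 42, 402]);
translate([2031, 327, 0]) cube([42, 42, 402]);
translate([2031, 565, 0]) cube([42, 42, 402]);


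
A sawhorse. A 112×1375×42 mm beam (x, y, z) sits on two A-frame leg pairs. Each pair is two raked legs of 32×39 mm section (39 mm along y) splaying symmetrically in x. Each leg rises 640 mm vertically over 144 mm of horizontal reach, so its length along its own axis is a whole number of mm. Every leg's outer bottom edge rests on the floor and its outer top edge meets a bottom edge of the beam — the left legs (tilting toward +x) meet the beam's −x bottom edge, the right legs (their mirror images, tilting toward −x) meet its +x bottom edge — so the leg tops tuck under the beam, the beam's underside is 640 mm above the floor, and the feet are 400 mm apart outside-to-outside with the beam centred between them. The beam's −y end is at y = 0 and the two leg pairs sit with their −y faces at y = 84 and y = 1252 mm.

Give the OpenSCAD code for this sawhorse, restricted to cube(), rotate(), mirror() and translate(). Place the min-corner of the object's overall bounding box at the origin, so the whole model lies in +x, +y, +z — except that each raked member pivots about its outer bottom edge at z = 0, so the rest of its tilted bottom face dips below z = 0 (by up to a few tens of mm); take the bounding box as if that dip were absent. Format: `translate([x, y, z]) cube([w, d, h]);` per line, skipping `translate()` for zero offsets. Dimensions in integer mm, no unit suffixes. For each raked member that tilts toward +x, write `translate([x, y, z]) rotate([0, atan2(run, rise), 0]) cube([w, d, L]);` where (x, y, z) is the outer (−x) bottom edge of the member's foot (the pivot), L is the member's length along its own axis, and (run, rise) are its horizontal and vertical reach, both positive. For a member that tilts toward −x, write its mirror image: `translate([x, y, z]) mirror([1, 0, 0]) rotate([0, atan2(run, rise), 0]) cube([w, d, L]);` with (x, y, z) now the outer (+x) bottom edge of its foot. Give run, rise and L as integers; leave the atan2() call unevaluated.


// leg length = √(144² + 640²) = 656
// right-leg outer foot x = 2·144 + 112 = 400
// beam min-corner = (144, 0, 640)
translate([144, 0, 640]) cube([112, 1375, 42]);
translate([0, 84, 0]) rotate([0, atan2(144, 640), 0]) cube([32, 39, 656]);
translate([400, 84, 0]) mirror([1, 0, 0]) rotate([0, atan2(144, 640), 0]) cube([32, 39, 656]);
translate([0, 1252, 0]) rotate([0, atan2(144, 640), 0]) cube([32, 39, 656]);
translate([400, 1252, 0]) mirror([1, 0, 0]) rotate([0, atan2(144, 640), 0]) cube([32, 39, 656]);


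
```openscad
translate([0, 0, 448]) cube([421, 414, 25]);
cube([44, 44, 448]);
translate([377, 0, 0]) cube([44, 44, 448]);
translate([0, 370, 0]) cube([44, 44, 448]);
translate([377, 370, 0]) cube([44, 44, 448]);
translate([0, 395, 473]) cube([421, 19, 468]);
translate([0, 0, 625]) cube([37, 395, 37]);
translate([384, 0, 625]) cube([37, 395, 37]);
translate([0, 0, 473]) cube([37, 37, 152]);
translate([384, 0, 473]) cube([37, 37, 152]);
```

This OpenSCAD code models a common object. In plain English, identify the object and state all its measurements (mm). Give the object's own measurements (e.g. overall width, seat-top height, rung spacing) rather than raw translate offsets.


A chair. The seat is a 421×414×25 mm slab with its top at z = 473 mm, on four 44×44 mm corner legs (flush with the seat edges, standing on z = 0). A flat backrest 19 mm thick, 468 mm tall, spans the full seat width and rises from the seat top along its +y edge, rear face flush with the rear of the seat. Two armrests of 37×37 mm section run along each side from the seat's front edge to the front of the backrest, top faces 189 mm above the seat top and outer faces flush with the seat's x-edges; a 37×37 mm post under the front of each armrest stands on the seat at the front corner.


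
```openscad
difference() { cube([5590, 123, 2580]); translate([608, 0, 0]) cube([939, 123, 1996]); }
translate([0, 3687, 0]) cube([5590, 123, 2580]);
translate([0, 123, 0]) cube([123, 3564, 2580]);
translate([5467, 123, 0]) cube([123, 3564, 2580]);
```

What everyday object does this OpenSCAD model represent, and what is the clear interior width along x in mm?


A single room. The interior width is 5344 mm.

Four walls enclosing a rectangle with a door in the front wall — a room. Outside width 5590 minus two 123 mm walls gives 5344 mm.


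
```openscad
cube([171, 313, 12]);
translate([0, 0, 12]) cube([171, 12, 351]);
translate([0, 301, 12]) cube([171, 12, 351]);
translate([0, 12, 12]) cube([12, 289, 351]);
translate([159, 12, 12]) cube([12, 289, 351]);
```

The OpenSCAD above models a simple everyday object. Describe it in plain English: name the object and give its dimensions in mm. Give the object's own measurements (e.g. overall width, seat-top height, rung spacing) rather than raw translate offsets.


An open-topped rectangular box: outside dimensions 171×313×363 mm, with a uniform wall and base thickness of 12 mm. The base is a full 171×313 slab on the floor; four walls sit on top of the base. The front and back walls (the −y and +y sides) span the full width; the two side walls fit between them.


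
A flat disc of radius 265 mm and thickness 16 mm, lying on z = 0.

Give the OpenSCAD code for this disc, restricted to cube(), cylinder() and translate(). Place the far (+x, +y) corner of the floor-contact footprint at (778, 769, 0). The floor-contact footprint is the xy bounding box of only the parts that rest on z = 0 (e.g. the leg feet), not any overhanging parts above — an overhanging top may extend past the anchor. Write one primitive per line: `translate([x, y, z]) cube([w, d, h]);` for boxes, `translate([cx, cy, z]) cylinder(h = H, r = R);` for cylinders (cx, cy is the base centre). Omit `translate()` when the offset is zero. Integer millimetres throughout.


translate([513, 504, 0]) cylinder(h = 16, r = 265);


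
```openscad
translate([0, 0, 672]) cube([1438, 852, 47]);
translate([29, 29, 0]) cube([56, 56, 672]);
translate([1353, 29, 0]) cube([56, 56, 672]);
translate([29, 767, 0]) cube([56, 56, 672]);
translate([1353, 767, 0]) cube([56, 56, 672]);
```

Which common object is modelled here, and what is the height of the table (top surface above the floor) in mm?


A table. The table height is 719 mm.

A 1438×852×47 slab sits at z = 672 on four 56 mm square posts — a table. The top surface is at 672 + 47 = 719 mm.


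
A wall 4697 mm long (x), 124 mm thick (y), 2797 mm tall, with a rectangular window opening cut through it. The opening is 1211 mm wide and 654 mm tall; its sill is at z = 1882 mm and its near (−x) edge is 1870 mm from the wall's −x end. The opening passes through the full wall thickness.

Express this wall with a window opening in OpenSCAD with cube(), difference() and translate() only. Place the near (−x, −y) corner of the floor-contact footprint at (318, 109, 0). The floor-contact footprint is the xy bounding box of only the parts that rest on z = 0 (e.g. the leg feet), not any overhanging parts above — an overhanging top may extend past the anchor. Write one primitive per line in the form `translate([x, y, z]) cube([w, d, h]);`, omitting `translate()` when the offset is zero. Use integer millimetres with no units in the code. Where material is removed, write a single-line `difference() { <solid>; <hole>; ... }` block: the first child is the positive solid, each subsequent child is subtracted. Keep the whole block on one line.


difference() { translate([318, 109, 0]) cube([4697, 124, 2797]); translate([2188, 109, 1882]) cube([1211, 124, 654]); }


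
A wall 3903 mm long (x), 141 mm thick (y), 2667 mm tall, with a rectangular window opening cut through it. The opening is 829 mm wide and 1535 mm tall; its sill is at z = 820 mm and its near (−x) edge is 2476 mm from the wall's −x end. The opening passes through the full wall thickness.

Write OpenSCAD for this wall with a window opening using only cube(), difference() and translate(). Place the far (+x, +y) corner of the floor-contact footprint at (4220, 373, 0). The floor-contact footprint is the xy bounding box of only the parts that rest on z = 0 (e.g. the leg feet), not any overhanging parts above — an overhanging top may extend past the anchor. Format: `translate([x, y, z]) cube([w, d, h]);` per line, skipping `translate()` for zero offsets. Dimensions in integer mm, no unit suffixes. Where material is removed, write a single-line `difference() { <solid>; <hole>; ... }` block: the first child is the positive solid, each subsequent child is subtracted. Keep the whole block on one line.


difference() { translate([317, 232, 0]) cube([3903, 141, 2667]); translate([2793, 232, 820]) cube([829, 141, 1535]); }


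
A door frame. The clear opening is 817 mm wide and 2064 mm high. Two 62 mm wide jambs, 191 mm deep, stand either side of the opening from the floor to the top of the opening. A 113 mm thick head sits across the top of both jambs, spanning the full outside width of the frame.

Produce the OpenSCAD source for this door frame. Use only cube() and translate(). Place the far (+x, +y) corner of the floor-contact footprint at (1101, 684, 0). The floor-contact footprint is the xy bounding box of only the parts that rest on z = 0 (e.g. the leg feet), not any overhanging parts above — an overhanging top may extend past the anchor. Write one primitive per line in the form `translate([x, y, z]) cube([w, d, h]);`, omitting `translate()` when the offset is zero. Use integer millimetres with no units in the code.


translate([160, 493, 0]) cube([62, 191, 2064]);
translate([1039, 493, 0]) cube([62, 191, 2064]);
translate([160, 493, 2064]) cube([941, 191, 113]);


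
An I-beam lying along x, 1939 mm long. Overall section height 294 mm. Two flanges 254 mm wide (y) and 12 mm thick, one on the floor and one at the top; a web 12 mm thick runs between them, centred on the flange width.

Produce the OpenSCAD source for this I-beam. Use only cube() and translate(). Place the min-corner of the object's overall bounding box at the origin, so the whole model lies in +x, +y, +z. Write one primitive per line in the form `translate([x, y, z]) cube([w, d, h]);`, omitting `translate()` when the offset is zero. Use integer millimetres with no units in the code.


cube([1939, 254, 12]);
translate([0, 121, 12]) cube([1939, 12, 270]);
translate([0, 0, 282]) cube([1939, 254, 12]);


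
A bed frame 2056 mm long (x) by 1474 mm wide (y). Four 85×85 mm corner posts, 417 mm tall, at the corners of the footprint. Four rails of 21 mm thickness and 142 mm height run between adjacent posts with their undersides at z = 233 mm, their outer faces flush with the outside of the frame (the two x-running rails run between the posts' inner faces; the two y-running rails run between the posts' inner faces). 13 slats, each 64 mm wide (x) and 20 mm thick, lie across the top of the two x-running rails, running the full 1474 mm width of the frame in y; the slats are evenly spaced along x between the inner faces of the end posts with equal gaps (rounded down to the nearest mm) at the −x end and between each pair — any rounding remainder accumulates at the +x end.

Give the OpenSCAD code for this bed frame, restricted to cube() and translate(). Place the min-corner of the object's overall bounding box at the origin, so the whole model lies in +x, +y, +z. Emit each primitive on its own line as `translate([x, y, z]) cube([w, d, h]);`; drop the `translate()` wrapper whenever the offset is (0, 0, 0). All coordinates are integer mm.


cube([85, 85, 417]);
translate([0, 1389, 0]) cube([85, 85, 417]);
translate([1971, 0, 0]) cube([85, 85, 417]);
translate([1971, 1389, 0]) cube([85, 85, 417]);
translate([85, 0, 233]) cube([1886, 21, 142]);
translate([85, 1453, 233]) cube([1886, 21, 142]);
translate([0, 85, 233]) cube([21, 1304, 142]);
translate([2035, 85, 233]) cube([21, 1304, 142]);
translate([160, 0, 375]) cube([64, 1474, 20]);
translate([299, 0, 375]) cube([64, 1474, 20]);
translate([438, 0, 375]) cube([64, 1474, 20]);
translate([577, 0, 375]) cube([64, 1474, 20]);
translate([716, 0, 375]) cube([64, 1474, 20]);
translate([855, 0, 375]) cube([64, 1474, 20]);
translate([994, 0, 375]) cube([64, 1474, 20]);
translate([1133, 0, 375]) cube([64, 1474, 20]);
translate([1272, 0, 375]) cube([64, 1474, 20]);
translate([1411, 0, 375]) cube([64, 1474, 20]);
translate([1550, 0, 375]) cube([64, 1474, 20]);
translate([1689, 0, 375]) cube([64, 1474, 20]);
translate([1828, 0, 375]) cube([64, 1474, 20]);


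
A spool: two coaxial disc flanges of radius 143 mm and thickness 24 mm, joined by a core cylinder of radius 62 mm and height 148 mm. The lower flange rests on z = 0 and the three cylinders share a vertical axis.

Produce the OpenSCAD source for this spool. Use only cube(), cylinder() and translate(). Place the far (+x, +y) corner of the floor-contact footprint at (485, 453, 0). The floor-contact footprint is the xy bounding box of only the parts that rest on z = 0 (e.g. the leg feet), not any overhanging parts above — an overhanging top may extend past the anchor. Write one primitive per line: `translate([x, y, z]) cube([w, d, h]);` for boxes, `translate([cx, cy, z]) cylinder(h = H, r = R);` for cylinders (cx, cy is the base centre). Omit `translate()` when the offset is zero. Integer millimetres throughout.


translate([342, 310, 0]) cylinder(h = 24, r = 143);
translate([342, 310, 24]) cylinder(h = 148, r = 62);
translate([342, 310, 172]) cylinder(h = 24, r = 143);


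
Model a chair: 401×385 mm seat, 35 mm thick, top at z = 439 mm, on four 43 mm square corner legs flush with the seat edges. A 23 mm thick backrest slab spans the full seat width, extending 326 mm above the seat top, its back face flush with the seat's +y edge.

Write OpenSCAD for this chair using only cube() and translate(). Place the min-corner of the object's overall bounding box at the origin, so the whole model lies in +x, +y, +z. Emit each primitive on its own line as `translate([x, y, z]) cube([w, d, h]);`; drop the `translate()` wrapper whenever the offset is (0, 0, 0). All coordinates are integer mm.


translate([0, 0, 404]) cube([401, 385, 35]);
cube([43, 43, 404]);
translate([358, 0, 0]) cube([43, 43, 404]);
translate([0, 342, 0]) cube([43, 43, 404]);
translate([358, 342, 0]) cube([43, 43, 404]);
translate([0, 362, 439]) cube([401, 23, 326]);


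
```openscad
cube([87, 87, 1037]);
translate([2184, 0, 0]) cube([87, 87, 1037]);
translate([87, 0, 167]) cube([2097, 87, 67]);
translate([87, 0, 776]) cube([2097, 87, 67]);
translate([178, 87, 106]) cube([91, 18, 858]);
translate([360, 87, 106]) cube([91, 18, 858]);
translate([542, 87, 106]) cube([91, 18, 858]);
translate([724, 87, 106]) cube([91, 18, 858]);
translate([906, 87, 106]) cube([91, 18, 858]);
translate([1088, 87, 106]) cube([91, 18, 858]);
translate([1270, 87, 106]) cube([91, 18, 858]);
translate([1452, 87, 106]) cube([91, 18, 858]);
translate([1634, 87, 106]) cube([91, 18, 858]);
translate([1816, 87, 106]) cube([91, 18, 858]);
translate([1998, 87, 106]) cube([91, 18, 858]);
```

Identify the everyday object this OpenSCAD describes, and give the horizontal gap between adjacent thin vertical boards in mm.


A fence section. The picket gap is 91 mm.

Two posts, two rails, 11 pickets — a fence section. Span 2097 mm holds 11 pickets of 91 mm with 12 equal gaps: ⌊(2097 − 11·91) / 12⌋ = 91 mm.


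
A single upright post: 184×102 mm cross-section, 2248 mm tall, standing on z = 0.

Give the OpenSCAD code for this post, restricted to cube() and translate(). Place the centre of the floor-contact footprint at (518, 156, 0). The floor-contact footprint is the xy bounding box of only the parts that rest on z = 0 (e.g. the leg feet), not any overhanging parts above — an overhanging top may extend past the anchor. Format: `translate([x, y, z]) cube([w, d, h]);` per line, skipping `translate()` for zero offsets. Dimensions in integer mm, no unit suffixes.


translate([426, 105, 0]) cube([184, 102, 2248]);


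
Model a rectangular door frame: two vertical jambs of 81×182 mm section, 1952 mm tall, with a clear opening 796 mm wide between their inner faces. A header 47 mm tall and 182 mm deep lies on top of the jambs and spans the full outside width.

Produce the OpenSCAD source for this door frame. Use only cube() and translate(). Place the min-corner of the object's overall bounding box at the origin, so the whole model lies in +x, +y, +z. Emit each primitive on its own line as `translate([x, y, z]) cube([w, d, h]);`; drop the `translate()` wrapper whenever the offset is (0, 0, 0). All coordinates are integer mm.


cube([81, 182, 1952]);
translate([877, 0, 0]) cube([81, 182, 1952]);
translate([0, 0, 1952]) cube([958, 182, 47]);


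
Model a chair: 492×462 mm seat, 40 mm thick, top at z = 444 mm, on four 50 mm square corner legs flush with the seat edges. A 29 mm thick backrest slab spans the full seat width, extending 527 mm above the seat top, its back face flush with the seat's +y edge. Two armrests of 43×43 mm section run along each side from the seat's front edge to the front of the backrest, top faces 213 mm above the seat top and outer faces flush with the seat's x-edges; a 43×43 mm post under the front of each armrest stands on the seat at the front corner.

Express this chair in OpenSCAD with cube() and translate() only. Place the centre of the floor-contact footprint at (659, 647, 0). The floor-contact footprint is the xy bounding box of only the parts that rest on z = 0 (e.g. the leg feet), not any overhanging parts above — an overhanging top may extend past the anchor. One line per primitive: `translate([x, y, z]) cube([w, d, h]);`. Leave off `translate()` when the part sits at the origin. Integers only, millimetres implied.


translate([413, 416, 404]) cube([492, 462, 40]);
translate([413, 416, 0]) cube([50, 50, 404]);
translate([855, 416, 0]) cube([50, 50, 404]);
translate([413, 828, 0]) cube([50, 50, 404]);
translate([855, 828, 0]) cube([50, 50, 404]);
translate([413, 849, 444]) cube([492, 29, 527]);
translate([413, 416, 614]) cube([43, 433, 43]);
translate([862, 416, 614]) cube([43, 433, 43]);
translate([413, 416, 444]) cube([43, 43, 170]);
translate([862, 416, 444]) cube([43, 43, 170]);


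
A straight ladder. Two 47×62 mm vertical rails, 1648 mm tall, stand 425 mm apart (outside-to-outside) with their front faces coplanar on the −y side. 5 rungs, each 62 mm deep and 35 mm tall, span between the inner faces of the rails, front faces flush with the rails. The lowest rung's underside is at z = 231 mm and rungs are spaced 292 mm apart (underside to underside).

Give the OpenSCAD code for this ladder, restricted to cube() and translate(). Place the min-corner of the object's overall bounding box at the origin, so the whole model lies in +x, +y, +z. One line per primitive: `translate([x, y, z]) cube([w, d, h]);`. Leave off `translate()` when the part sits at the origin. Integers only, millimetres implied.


// rung span = 425 - 2*47 = 331
// rung[k] z = 231 + k*292
cube([47, 62, 1648]);
translate([378, 0, 0]) cube([47, 62, 1648]);
translate([47, 0, 231]) cube([331, 62, 35]);
translate([47, 0, 523]) cube([331, 62, 35]);
translate([47, 0, 815]) cube([331, 62, 35]);
translate([47, 0, 1107]) cube([331, 62, 35]);
translate([47, 0, 1399]) cube([331, 62, 35]);


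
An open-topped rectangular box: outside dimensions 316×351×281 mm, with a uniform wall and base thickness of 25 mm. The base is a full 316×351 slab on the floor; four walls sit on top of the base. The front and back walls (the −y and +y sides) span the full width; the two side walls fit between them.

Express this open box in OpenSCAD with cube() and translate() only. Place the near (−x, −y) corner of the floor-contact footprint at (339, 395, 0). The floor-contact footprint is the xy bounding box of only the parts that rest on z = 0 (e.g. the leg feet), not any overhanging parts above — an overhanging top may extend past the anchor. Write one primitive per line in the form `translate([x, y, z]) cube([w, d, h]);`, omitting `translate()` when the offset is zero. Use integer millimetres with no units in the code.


translate([339, 395, 0]) cube([316, 351, 25]);
translate([339, 395, 25]) cube([316, 25, 256]);
translate([339, 721, 25]) cube([316, 25, 256]);
translate([339, 420, 25]) cube([25, 301, 256]);
translate([630, 420, 25]) cube([25, 301, 256]);


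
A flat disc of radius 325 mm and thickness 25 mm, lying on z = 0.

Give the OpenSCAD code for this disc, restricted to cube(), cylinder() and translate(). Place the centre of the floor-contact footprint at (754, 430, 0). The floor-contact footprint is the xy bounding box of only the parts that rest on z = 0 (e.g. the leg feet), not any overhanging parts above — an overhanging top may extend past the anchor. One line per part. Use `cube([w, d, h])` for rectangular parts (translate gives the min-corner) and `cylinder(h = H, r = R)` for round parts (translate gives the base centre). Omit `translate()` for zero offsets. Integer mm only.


translate([754, 430, 0]) cylinder(h = 25, r = 325);


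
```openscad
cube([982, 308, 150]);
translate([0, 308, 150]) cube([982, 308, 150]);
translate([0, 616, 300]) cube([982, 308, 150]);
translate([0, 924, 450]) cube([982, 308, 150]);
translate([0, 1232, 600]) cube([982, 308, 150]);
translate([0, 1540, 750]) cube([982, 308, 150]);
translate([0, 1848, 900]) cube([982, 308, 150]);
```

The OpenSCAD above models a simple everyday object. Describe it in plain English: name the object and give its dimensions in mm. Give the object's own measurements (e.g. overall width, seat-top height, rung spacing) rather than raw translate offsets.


A straight staircase of 7 solid steps. Each step is 982 mm wide (x), 308 mm deep (y, the going) and 150 mm tall (the rise). The first step rests on the floor; each subsequent step sits one going further in +y and one rise higher in +z, directly behind and above the previous step with no overlap.


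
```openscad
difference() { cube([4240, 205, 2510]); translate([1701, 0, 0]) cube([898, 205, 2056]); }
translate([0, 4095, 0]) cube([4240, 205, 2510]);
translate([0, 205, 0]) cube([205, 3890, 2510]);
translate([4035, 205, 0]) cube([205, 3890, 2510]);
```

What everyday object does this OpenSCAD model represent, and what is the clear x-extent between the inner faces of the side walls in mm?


A single room. The interior width is 3830 mm.

Four walls enclosing a rectangle with a door in the front wall — a room. Outside width 4240 minus two 205 mm walls gives 3830 mm.


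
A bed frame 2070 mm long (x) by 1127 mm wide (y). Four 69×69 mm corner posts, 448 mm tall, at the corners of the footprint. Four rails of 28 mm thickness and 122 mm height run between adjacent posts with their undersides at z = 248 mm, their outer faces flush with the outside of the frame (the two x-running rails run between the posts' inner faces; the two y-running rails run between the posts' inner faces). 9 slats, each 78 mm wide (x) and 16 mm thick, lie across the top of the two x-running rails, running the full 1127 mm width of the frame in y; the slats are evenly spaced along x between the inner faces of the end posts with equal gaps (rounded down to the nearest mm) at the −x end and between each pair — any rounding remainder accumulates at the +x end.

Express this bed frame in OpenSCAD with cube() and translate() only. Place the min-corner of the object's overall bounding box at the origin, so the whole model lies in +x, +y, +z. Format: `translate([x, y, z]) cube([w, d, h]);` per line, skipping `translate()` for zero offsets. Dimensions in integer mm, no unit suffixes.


// slat z = rail_z + rail_h = 248 + 122 = 370
// slat gap = ⌊(1932 − 9·78) / 10⌋ = 123
cube([69, 69, 448]);
translate([0, 1058, 0]) cube([69, 69, 448]);
translate([2001, 0, 0]) cube([69, 69, 448]);
translate([2001, 1058, 0]) cube([69, 69, 448]);
translate([69, 0, 248]) cube([1932, 28, 122]);
translate([69, 1099, 248]) cube([1932, 28, 122]);
translate([0, 69, 248]) cube([28, 989, 122]);
translate([2042, 69, 248]) cube([28, 989, 122]);
translate([192, 0, 370]) cube([78, 1127, 16]);
translate([393, 0, 370]) cube([78, 1127, 16]);
translate([594, 0, 370]) cube([78, 1127, 16]);
translate([795, 0, 370]) cube([78, 1127, 16]);
translate([996, 0, 370]) cube([78, 1127, 16]);
translate([1197, 0, 370]) cube([78, 1127, 16]);
translate([1398, 0, 370]) cube([78, 1127, 16]);
translate([1599, 0, 370]) cube([78, 1127, 16]);
translate([1800, 0, 370]) cube([78, 1127, 16]);


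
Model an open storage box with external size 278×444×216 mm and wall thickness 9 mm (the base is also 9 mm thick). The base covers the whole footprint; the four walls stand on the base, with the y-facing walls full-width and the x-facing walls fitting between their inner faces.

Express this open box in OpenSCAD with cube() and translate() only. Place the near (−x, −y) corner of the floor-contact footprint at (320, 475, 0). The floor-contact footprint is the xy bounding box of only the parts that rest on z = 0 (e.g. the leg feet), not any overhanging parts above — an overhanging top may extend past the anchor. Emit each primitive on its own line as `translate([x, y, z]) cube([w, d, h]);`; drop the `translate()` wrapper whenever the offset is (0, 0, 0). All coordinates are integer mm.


translate([320, 475, 0]) cube([278, 444, 9]);
translate([320, 475, 9]) cube([278, 9, 207]);
translate([320, 910, 9]) cube([278, 9, 207]);
translate([320, 484, 9]) cube([9, 426, 207]);
translate([589, 484, 9]) cube([9, 426, 207]);


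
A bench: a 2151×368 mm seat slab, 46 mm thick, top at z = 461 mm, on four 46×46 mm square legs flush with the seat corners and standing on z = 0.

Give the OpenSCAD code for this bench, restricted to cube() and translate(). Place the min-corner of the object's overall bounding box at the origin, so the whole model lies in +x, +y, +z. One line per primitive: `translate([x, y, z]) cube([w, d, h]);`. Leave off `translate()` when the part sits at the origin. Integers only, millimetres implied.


translate([0, 0, 415]) cube([2151, 368, 46]);
cube([46, 46, 415]);
translate([0, 322, 0]) cube([46, 46, 415]);
translate([2105, 0, 0]) cube([46, 46, 415]);
translate([2105, 322, 0]) cube([46, 46, 415]);


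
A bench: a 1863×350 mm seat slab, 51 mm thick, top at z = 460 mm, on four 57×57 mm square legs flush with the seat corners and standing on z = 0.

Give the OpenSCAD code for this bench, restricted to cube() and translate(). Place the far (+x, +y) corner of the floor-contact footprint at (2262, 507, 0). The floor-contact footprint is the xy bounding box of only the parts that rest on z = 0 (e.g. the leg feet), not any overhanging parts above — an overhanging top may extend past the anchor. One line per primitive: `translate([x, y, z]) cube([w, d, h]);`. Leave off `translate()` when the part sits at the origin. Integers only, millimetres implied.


translate([399, 157, 409]) cube([1863, 350, 51]);
translate([399, 157, 0]) cube([57, 57, 409]);
translate([399, 450, 0]) cube([57, 57, 409]);
translate([2205, 157, 0]) cube([57, 57, 409]);
translate([2205, 450, 0]) cube([57, 57, 409]);


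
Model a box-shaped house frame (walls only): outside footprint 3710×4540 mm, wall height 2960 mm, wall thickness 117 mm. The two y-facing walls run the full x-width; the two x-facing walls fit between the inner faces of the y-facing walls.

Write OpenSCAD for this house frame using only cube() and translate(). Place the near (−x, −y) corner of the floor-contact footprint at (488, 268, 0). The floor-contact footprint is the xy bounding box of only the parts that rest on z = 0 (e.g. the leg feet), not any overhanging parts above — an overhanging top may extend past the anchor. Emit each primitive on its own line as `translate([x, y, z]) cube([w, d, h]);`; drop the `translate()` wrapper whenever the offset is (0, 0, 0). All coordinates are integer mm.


translate([488, 268, 0]) cube([3710, 117, 2960]);
translate([488, 4691, 0]) cube([3710, 117, 2960]);
translate([488, 385, 0]) cube([117, 4306, 2960]);
translate([4081, 385, 0]) cube([117, 4306, 2960]);
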